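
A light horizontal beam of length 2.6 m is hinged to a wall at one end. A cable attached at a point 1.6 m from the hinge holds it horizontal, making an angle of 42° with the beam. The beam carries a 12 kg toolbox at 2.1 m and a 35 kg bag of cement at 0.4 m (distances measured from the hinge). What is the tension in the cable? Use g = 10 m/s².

Take moments about the hinge.
Toolbox: 12 × 10 = 120 N down at 2.1 m → arm 2.1 m, τ = 120 × 2.1 = 252 N·m clockwise.
Bag of cement: 35 × 10 = 350 N down at 0.4 m → arm 0.4 m, τ = 350 × 0.4 = 140 N·m clockwise.
Total clockwise load moment = 392 N·m.
The cable tension T acts at 1.6 m; only its component perpendicular to the beam, T sinθ, produces torque. sin 42° = 0.6691.
Balancing moments: T × 1.6 × 0.6691 = 392, giving T = 392 / 1.071 = 366 N.

T ≈ 366 N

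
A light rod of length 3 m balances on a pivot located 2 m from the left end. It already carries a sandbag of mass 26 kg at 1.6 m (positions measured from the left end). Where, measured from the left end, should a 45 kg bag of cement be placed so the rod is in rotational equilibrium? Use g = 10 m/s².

About the pivot (at 2 m from the left end):
Sandbag: 26 × 10 = 260 N down at 1.6 m → arm 0.4 m, τ = 260 × 0.4 = 104 N·m counterclockwise.
Net moment of existing loads = 104 N·m counterclockwise.
The bag of cement weighs 45 × 10 = 450 N and must supply an equal clockwise moment, so its lever arm about the pivot is 104 / 450 = 0.231 m.
That puts it at 2 + 0.231 = 2.23 m from the left end.

x ≈ 2.23 m from the left end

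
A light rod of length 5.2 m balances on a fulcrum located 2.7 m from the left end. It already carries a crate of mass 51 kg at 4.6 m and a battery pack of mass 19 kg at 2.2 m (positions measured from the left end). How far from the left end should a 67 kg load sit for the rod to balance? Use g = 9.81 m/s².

x ≈ 1.4 m from the left end

Sum moments about the fulcrum (at 2.7 m from the left end) (the support reaction has zero arm there).
Crate: 51 × 9.81 = 500.3 N down at 4.6 m → arm 1.9 m, τ = 500.3 × 1.9 = 950.6 N·m clockwise.
Battery pack: 19 × 9.81 = 186.4 N down at 2.2 m → arm 0.5 m, τ = 186.4 × 0.5 = 93.2 N·m counterclockwise.
Net moment of existing loads = 857.4 N·m clockwise.
The load weighs 67 × 9.81 = 657.3 N and must supply an equal counterclockwise moment, so its lever arm about the fulcrum is 857.4 / 657.3 = 1.3 m.
That puts it at 2.7 − 1.3 = 1.4 m from the left end.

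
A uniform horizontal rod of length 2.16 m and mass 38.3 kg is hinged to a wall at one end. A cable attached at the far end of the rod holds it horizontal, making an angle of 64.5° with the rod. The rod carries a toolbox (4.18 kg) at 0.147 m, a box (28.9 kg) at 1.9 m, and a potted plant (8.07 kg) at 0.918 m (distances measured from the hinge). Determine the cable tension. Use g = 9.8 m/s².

T ≈ 524 N

Sum moments about the hinge (the unknown hinge reaction has zero arm there).
Beam weight: 38.3 × 9.8 = 375.3 N down at 1.08 m → arm 1.08 m, τ = 375.3 × 1.08 = 405.3 N·m clockwise.
Toolbox: 4.18 × 9.8 = 40.96 N down at 0.147 m → arm 0.147 m, τ = 40.96 × 0.147 = 6.021 N·m clockwise.
Box: 28.9 × 9.8 = 283.2 N down at 1.9 m → arm 1.9 m, τ = 283.2 × 1.9 = 538.1 N·m clockwise.
Potted plant: 8.07 × 9.8 = 79.09 N down at 0.918 m → arm 0.918 m, τ = 79.09 × 0.918 = 72.6 N·m clockwise.
Total clockwise load moment = 1022 N·m.
The cable tension T acts at 2.16 m; only its component perpendicular to the rod, T sinθ, produces torque. sin 64.5° = 0.9026.
Setting net torque to zero: T × 2.16 × 0.9026 = 1022 → T = 1022 / 1.95 = 524 N.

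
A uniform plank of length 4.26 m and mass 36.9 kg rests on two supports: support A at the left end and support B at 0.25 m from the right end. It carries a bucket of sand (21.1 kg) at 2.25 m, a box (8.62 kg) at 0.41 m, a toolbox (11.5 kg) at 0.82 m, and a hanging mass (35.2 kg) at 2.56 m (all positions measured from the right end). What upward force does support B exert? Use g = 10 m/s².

Choose support A as the axis so its reaction then has zero moment arm.
Beam weight: 36.9 × 10 = 369 N down at 2.13 m → arm 2.13 m, τ = 369 × 2.13 = 786 N·m clockwise.
Bucket of sand: 21.1 × 10 = 211 N down at 2.25 m → arm 2.01 m, τ = 211 × 2.01 = 424.1 N·m clockwise.
Box: 8.62 × 10 = 86.2 N down at 0.41 m → arm 3.85 m, τ = 86.2 × 3.85 = 331.9 N·m clockwise.
Toolbox: 11.5 × 10 = 115 N down at 0.82 m → arm 3.44 m, τ = 115 × 3.44 = 395.6 N·m clockwise.
Hanging mass: 35.2 × 10 = 352 N down at 2.56 m → arm 1.7 m, τ = 352 × 1.7 = 598.4 N·m clockwise.
Net load moment about support A = 2536 N·m clockwise.
Reaction R at support B is upward at 0.25 m, arm 4.01 m → moment R × 4.01 counterclockwise.
Balancing moments: R × 4.01 = 2536, giving R = 632 N.

R_B ≈ 632 N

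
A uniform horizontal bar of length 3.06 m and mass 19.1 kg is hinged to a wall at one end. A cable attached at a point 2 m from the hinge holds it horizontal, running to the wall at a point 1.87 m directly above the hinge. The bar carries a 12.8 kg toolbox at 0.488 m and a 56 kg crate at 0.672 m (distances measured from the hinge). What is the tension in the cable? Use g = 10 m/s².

T ≈ 535 N

Sum moments about the hinge (the unknown hinge reaction has zero arm there).
Beam weight: 19.1 × 10 = 191 N down at 1.53 m → arm 1.53 m, τ = 191 × 1.53 = 292.2 N·m clockwise.
Toolbox: 12.8 × 10 = 128 N down at 0.488 m → arm 0.488 m, τ = 128 × 0.488 = 62.46 N·m clockwise.
Crate: 56 × 10 = 560 N down at 0.672 m → arm 0.672 m, τ = 560 × 0.672 = 376.3 N·m clockwise.
Total clockwise load moment = 731 N·m.
The cable tension T acts at 2 m; only its component perpendicular to the bar, T sinθ, produces torque. sinθ = h/√(h²+d²) = 1.87/√(1.87²+2²) = 0.683.
For rotational equilibrium, T × 2 × 0.683 = 731, so T = 731 / 1.366 = 535 N.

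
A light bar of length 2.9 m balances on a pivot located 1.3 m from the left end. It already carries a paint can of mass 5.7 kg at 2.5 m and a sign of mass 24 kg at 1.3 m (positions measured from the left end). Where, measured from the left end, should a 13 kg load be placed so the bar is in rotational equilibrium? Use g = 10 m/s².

Taking torques about the pivot (at 1.3 m from the left end):
Paint can: 5.7 × 10 = 57 N down at 2.5 m → arm 1.2 m, τ = 57 × 1.2 = 68.4 N·m clockwise.
Sign: acts at the pivot, moment arm 0 → no torque.
Net moment of existing loads = 68.4 N·m clockwise.
The load weighs 13 × 10 = 130 N and must supply an equal counterclockwise moment, so its lever arm about the pivot is 68.4 / 130 = 0.526 m.
That puts it at 1.3 − 0.526 = 0.774 m from the left end.

x ≈ 0.774 m from the left end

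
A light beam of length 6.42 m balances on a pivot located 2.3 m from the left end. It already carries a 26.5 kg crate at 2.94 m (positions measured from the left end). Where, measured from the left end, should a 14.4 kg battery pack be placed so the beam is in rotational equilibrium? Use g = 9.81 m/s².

x ≈ 1.12 m from the left end

About the pivot (at 2.3 m from the left end):
Crate: 26.5 × 9.81 = 260 N down at 2.94 m → arm 0.64 m, τ = 260 × 0.64 = 166.4 N·m clockwise.
Net moment of existing loads = 166.4 N·m clockwise.
The battery pack weighs 14.4 × 9.81 = 141.3 N and must supply an equal counterclockwise moment, so its lever arm about the pivot is 166.4 / 141.3 = 1.18 m.
That puts it at 2.3 − 1.18 = 1.12 m from the left end.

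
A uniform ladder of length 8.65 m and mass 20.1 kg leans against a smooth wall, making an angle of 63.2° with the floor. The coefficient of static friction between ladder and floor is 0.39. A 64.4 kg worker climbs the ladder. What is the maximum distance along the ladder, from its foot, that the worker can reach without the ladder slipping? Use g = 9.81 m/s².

Take moments about the foot of the ladder.
Ladder weight 20.1×9.81 = 197.2 N acts at 4.325 m along the ladder; its horizontal arm is 4.325·cos63.2° = 1.95 m → τ = 384.5 N·m clockwise.
Worker weight 64.4×9.81 = 631.8 N at distance d → arm d·cos63.2° → τ = 631.8·d·0.4509 clockwise.
Wall normal N at the top has arm L sinθ = 7.721 m counterclockwise, so Στ = 0 gives N·7.721 = 384.5 + 284.9·d.
ΣFy = 0 ⇒ N_floor = 829 N, so the maximum friction is μ_s·N_floor = 0.39×829 = 323.3 N. ΣFx = 0 ⇒ N_wall = f, so at the slipping point N = 323.3 N.
Substituting: 323.3×7.721 = 384.5 + 284.9·d ⇒ d = (2496 − 384.5) / 284.9 = 7.41 m.

d ≈ 7.41 m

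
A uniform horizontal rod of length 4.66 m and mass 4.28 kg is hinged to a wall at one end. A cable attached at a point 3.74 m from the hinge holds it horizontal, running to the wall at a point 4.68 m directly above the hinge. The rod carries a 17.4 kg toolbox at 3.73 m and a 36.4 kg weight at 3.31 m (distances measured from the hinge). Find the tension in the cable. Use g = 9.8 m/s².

About the hinge:
Beam weight: 4.28 × 9.8 = 41.94 N down at 2.33 m → arm 2.33 m, τ = 41.94 × 2.33 = 97.72 N·m clockwise.
Toolbox: 17.4 × 9.8 = 170.5 N down at 3.73 m → arm 3.73 m, τ = 170.5 × 3.73 = 636 N·m clockwise.
Weight: 36.4 × 9.8 = 356.7 N down at 3.31 m → arm 3.31 m, τ = 356.7 × 3.31 = 1181 N·m clockwise.
Total clockwise load moment = 1915 N·m.
The cable tension T acts at 3.74 m; only its component perpendicular to the rod, T sinθ, produces torque. sinθ = h/√(h²+d²) = 4.68/√(4.68²+3.74²) = 0.7812.
Balancing moments: T × 3.74 × 0.7812 = 1915, giving T = 1915 / 2.922 = 655 N.

T ≈ 655 N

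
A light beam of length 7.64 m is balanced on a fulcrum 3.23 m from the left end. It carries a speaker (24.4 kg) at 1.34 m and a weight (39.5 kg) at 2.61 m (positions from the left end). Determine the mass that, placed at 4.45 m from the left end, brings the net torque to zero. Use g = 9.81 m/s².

m ≈ 57.9 kg

Taking torques about the fulcrum (at 3.23 m from the left end):
Speaker: 24.4 × 9.81 = 239.4 N down at 1.34 m → arm 1.89 m, τ = 239.4 × 1.89 = 452.5 N·m counterclockwise.
Weight: 39.5 × 9.81 = 387.5 N down at 2.61 m → arm 0.62 m, τ = 387.5 × 0.62 = 240.2 N·m counterclockwise.
Net moment of known loads = 692.7 N·m counterclockwise.
An unknown mass m at 4.45 m has arm 1.22 m; its moment is m·g·1.22 clockwise.
Setting net torque to zero: m × 9.81 × 1.22 = 692.7 → m = 692.7 / (9.81 × 1.22) = 57.9 kg.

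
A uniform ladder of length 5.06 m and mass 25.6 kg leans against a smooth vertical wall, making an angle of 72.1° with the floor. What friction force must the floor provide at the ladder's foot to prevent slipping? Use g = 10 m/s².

Choose the foot of the ladder as the axis so the floor normal and friction both act there and drop out.
Ladder weight 25.6×10 = 256 N acts at 2.53 m along the ladder; its horizontal arm is 2.53·cos72.1° = 0.7776 m → τ = 199.1 N·m clockwise.
Wall normal N acts horizontally at the top; its moment arm is the height L sinθ = 5.06·sin72.1° = 4.815 m, counterclockwise.
Στ = 0 ⇒ N × 4.815 = 199.1 ⇒ N = 41.3 N.
ΣFx = 0: friction at the foot balances the wall's push, so f = N_wall = 41.3 N.

f ≈ 41.3 N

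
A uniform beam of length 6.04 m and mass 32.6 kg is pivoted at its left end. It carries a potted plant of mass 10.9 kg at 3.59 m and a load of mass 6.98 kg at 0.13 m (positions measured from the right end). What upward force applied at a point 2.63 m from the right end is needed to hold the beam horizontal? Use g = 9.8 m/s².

F ≈ 478 N

Choose the left end as the axis so the unknown pivot reaction has zero arm there.
Beam weight: 32.6 × 9.8 = 319.5 N down at 3.02 m → arm 3.02 m, τ = 319.5 × 3.02 = 964.9 N·m clockwise.
Potted plant: 10.9 × 9.8 = 106.8 N down at 3.59 m → arm 2.45 m, τ = 106.8 × 2.45 = 261.7 N·m clockwise.
Load: 6.98 × 9.8 = 68.4 N down at 0.13 m → arm 5.91 m, τ = 68.4 × 5.91 = 404.2 N·m clockwise.
Net moment of the loads = 1631 N·m clockwise.
The upward force F acts at a point 2.63 m from the right end, arm 3.41 m, giving F × 3.41 counterclockwise.
Balancing moments: F × 3.41 = 1631, giving F = 1631 / 3.41 = 478 N.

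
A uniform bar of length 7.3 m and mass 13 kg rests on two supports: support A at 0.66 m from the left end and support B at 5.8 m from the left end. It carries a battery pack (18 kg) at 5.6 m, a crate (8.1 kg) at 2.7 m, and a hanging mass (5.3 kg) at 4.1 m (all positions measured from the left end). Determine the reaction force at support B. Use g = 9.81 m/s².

R_B ≈ 310 N

Taking torques about support A:
Beam weight: 13 × 9.81 = 127.5 N down at 3.65 m → arm 2.99 m, τ = 127.5 × 2.99 = 381.2 N·m clockwise.
Battery pack: 18 × 9.81 = 176.6 N down at 5.6 m → arm 4.94 m, τ = 176.6 × 4.94 = 872.4 N·m clockwise.
Crate: 8.1 × 9.81 = 79.46 N down at 2.7 m → arm 2.04 m, τ = 79.46 × 2.04 = 162.1 N·m clockwise.
Hanging mass: 5.3 × 9.81 = 51.99 N down at 4.1 m → arm 3.44 m, τ = 51.99 × 3.44 = 178.8 N·m clockwise.
Net load moment about support A = 1594 N·m clockwise.
Reaction R at support B is upward at 5.8 m, arm 5.14 m → moment R × 5.14 counterclockwise.
Στ = 0 ⇒ R × 5.14 = 1594 ⇒ R = 310 N.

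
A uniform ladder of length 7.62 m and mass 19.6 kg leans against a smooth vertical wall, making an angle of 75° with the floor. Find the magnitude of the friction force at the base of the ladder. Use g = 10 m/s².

About the foot of the ladder:
Ladder weight 19.6×10 = 196 N acts at 3.81 m along the ladder; its horizontal arm is 3.81·cos75° = 0.9861 m → τ = 193.3 N·m clockwise.
Wall normal N acts horizontally at the top; its moment arm is the height L sinθ = 7.62·sin75° = 7.36 m, counterclockwise.
Setting net torque to zero: N × 7.36 = 193.3 → N = 26.3 N.
ΣFx = 0: friction at the foot balances the wall's push, so f = N_wall = 26.3 N.

f ≈ 26.3 N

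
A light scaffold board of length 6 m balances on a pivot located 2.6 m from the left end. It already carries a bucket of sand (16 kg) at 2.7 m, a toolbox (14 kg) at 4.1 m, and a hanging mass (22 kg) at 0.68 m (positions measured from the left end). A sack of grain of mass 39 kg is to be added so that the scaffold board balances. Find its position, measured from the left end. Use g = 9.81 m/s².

x ≈ 3.1 m from the left end

Taking torques about the pivot (at 2.6 m from the left end):
Bucket of sand: 16 × 9.81 = 157 N down at 2.7 m → arm 0.1 m, τ = 157 × 0.1 = 15.7 N·m clockwise.
Toolbox: 14 × 9.81 = 137.3 N down at 4.1 m → arm 1.5 m, τ = 137.3 × 1.5 = 206 N·m clockwise.
Hanging mass: 22 × 9.81 = 215.8 N down at 0.68 m → arm 1.92 m, τ = 215.8 × 1.92 = 414.3 N·m counterclockwise.
Net moment of existing loads = 192.6 N·m counterclockwise.
The sack of grain weighs 39 × 9.81 = 382.6 N and must supply an equal clockwise moment, so its lever arm about the pivot is 192.6 / 382.6 = 0.503 m.
That puts it at 2.6 + 0.503 = 3.1 m from the left end.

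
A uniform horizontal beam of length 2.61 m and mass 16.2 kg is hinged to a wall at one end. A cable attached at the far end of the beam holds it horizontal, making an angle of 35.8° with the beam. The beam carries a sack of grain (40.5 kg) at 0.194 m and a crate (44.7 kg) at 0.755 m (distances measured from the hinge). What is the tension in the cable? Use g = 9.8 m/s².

T ≈ 403 N

About the hinge:
Beam weight: 16.2 × 9.8 = 158.8 N down at 1.305 m → arm 1.305 m, τ = 158.8 × 1.305 = 207.2 N·m clockwise.
Sack of grain: 40.5 × 9.8 = 396.9 N down at 0.194 m → arm 0.194 m, τ = 396.9 × 0.194 = 77 N·m clockwise.
Crate: 44.7 × 9.8 = 438.1 N down at 0.755 m → arm 0.755 m, τ = 438.1 × 0.755 = 330.8 N·m clockwise.
Total clockwise load moment = 615 N·m.
The cable tension T acts at 2.61 m; only its component perpendicular to the beam, T sinθ, produces torque. sin 35.8° = 0.585.
Στ = 0 ⇒ T × 2.61 × 0.585 = 615 ⇒ T = 615 / 1.527 = 403 N.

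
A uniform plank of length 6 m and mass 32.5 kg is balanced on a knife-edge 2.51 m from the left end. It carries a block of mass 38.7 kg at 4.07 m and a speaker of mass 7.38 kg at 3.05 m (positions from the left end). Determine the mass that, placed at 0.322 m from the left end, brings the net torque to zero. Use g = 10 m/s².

Take moments about the knife-edge (at 2.51 m from the left end).
Beam weight: 32.5 × 10 = 325 N down at 3 m → arm 0.49 m, τ = 325 × 0.49 = 159.2 N·m clockwise.
Block: 38.7 × 10 = 387 N down at 4.07 m → arm 1.56 m, τ = 387 × 1.56 = 603.7 N·m clockwise.
Speaker: 7.38 × 10 = 73.8 N down at 3.05 m → arm 0.54 m, τ = 73.8 × 0.54 = 39.85 N·m clockwise.
Net moment of known loads = 802.8 N·m clockwise.
An unknown mass m at 0.322 m has arm 2.188 m; its moment is m·g·2.188 counterclockwise.
Setting net torque to zero: m × 10 × 2.188 = 802.8 → m = 802.8 / (10 × 2.188) = 36.7 kg.

m ≈ 36.7 kg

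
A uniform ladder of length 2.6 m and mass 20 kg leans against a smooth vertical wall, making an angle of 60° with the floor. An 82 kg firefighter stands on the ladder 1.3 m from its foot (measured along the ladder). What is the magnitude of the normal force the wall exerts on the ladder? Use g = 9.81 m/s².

N_wall ≈ 289 N

Sum moments about the foot of the ladder (the floor normal and friction both act there and drop out).
Ladder weight 20×9.81 = 196.2 N acts at 1.3 m along the ladder; its horizontal arm is 1.3·cos60° = 0.65 m → τ = 127.5 N·m clockwise.
Firefighter: 82×9.81 = 804.4 N at 1.3 m → arm 0.65 m → τ = 522.9 N·m clockwise.
Wall normal N acts horizontally at the top; its moment arm is the height L sinθ = 2.6·sin60° = 2.252 m, counterclockwise.
For rotational equilibrium, N × 2.252 = 650.4, so N = 289 N.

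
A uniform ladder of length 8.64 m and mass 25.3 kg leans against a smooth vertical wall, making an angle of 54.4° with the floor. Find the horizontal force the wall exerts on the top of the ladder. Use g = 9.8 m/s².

N_wall ≈ 88.8 N

Taking torques about the foot of the ladder:
Ladder weight 25.3×9.8 = 247.9 N acts at 4.32 m along the ladder; its horizontal arm is 4.32·cos54.4° = 2.515 m → τ = 623.5 N·m clockwise.
Wall normal N acts horizontally at the top; its moment arm is the height L sinθ = 8.64·sin54.4° = 7.025 m, counterclockwise.
Balancing moments: N × 7.025 = 623.5, giving N = 88.8 N.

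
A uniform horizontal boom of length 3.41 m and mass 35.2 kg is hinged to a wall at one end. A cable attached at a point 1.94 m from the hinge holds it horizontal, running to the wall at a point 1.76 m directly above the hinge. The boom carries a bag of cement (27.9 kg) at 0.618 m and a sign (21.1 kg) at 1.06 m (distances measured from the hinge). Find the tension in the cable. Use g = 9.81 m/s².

Take moments about the hinge.
Beam weight: 35.2 × 9.81 = 345.3 N down at 1.705 m → arm 1.705 m, τ = 345.3 × 1.705 = 588.7 N·m clockwise.
Bag of cement: 27.9 × 9.81 = 273.7 N down at 0.618 m → arm 0.618 m, τ = 273.7 × 0.618 = 169.1 N·m clockwise.
Sign: 21.1 × 9.81 = 207 N down at 1.06 m → arm 1.06 m, τ = 207 × 1.06 = 219.4 N·m clockwise.
Total clockwise load moment = 977.2 N·m.
The cable tension T acts at 1.94 m; only its component perpendicular to the boom, T sinθ, produces torque. sinθ = h/√(h²+d²) = 1.76/√(1.76²+1.94²) = 0.6719.
Balancing moments: T × 1.94 × 0.6719 = 977.2, giving T = 977.2 / 1.303 = 750 N.

T ≈ 750 N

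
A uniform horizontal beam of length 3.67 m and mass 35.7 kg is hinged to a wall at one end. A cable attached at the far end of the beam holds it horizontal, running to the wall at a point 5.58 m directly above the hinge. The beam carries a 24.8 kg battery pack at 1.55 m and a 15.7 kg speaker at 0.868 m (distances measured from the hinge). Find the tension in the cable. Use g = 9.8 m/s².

Sum moments about the hinge (the unknown hinge reaction has zero arm there).
Beam weight: 35.7 × 9.8 = 349.9 N down at 1.835 m → arm 1.835 m, τ = 349.9 × 1.835 = 642.1 N·m clockwise.
Battery pack: 24.8 × 9.8 = 243 N down at 1.55 m → arm 1.55 m, τ = 243 × 1.55 = 376.7 N·m clockwise.
Speaker: 15.7 × 9.8 = 153.9 N down at 0.868 m → arm 0.868 m, τ = 153.9 × 0.868 = 133.6 N·m clockwise.
Total clockwise load moment = 1152 N·m.
The cable tension T acts at 3.67 m; only its component perpendicular to the beam, T sinθ, produces torque. sinθ = h/√(h²+d²) = 5.58/√(5.58²+3.67²) = 0.8355.
Balancing moments: T × 3.67 × 0.8355 = 1152, giving T = 1152 / 3.066 = 376 N.

T ≈ 376 N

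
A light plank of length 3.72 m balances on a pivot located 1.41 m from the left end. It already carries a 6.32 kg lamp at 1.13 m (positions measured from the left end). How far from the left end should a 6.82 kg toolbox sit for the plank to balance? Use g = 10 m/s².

Choose the pivot (at 1.41 m from the left end) as the axis so the support reaction has zero arm there.
Lamp: 6.32 × 10 = 63.2 N down at 1.13 m → arm 0.28 m, τ = 63.2 × 0.28 = 17.7 N·m counterclockwise.
Net moment of existing loads = 17.7 N·m counterclockwise.
The toolbox weighs 6.82 × 10 = 68.2 N and must supply an equal clockwise moment, so its lever arm about the pivot is 17.7 / 68.2 = 0.26 m.
That puts it at 1.41 + 0.26 = 1.67 m from the left end.

x ≈ 1.67 m from the left end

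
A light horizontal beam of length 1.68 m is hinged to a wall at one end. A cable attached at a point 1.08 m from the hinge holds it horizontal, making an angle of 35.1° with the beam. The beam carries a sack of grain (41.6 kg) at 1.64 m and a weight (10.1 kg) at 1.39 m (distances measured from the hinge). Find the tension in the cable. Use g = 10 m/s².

T ≈ 1320 N

Take moments about the hinge.
Sack of grain: 41.6 × 10 = 416 N down at 1.64 m → arm 1.64 m, τ = 416 × 1.64 = 682.2 N·m clockwise.
Weight: 10.1 × 10 = 101 N down at 1.39 m → arm 1.39 m, τ = 101 × 1.39 = 140.4 N·m clockwise.
Total clockwise load moment = 822.6 N·m.
The cable tension T acts at 1.08 m; only its component perpendicular to the beam, T sinθ, produces torque. sin 35.1° = 0.575.
For rotational equilibrium, T × 1.08 × 0.575 = 822.6, so T = 822.6 / 0.621 = 1320 N.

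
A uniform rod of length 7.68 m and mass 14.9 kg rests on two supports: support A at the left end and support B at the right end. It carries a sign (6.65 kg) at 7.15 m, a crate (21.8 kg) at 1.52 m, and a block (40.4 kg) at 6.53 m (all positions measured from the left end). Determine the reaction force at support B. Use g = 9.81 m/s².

About support A:
Beam weight: 14.9 × 9.81 = 146.2 N down at 3.84 m → arm 3.84 m, τ = 146.2 × 3.84 = 561.4 N·m clockwise.
Sign: 6.65 × 9.81 = 65.24 N down at 7.15 m → arm 7.15 m, τ = 65.24 × 7.15 = 466.5 N·m clockwise.
Crate: 21.8 × 9.81 = 213.9 N down at 1.52 m → arm 1.52 m, τ = 213.9 × 1.52 = 325.1 N·m clockwise.
Block: 40.4 × 9.81 = 396.3 N down at 6.53 m → arm 6.53 m, τ = 396.3 × 6.53 = 2588 N·m clockwise.
Net load moment about support A = 3941 N·m clockwise.
Reaction R at support B is upward at 7.68 m, arm 7.68 m → moment R × 7.68 counterclockwise.
For rotational equilibrium, R × 7.68 = 3941, so R = 513 N.

R_B ≈ 513 N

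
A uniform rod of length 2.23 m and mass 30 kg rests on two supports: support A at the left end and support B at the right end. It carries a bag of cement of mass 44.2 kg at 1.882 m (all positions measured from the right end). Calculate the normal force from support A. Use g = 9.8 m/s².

R_A ≈ 513 N

Sum moments about support B (its reaction then has zero moment arm).
Beam weight: 30 × 9.8 = 294 N down at 1.115 m → arm 1.115 m, τ = 294 × 1.115 = 327.8 N·m counterclockwise.
Bag of cement: 44.2 × 9.8 = 433.2 N down at 1.882 m → arm 1.882 m, τ = 433.2 × 1.882 = 815.3 N·m counterclockwise.
Net load moment about support B = 1143 N·m counterclockwise.
Reaction R at support A is upward at 2.23 m, arm 2.23 m → moment R × 2.23 clockwise.
Setting net torque to zero: R × 2.23 = 1143 → R = 513 N.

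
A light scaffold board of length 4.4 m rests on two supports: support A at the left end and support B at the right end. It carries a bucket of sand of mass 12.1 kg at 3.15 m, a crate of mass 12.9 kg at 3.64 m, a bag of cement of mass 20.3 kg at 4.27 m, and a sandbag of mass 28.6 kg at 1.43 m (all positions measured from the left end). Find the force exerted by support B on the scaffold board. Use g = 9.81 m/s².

Taking torques about support A:
Bucket of sand: 12.1 × 9.81 = 118.7 N down at 3.15 m → arm 3.15 m, τ = 118.7 × 3.15 = 373.9 N·m clockwise.
Crate: 12.9 × 9.81 = 126.5 N down at 3.64 m → arm 3.64 m, τ = 126.5 × 3.64 = 460.5 N·m clockwise.
Bag of cement: 20.3 × 9.81 = 199.1 N down at 4.27 m → arm 4.27 m, τ = 199.1 × 4.27 = 850.2 N·m clockwise.
Sandbag: 28.6 × 9.81 = 280.6 N down at 1.43 m → arm 1.43 m, τ = 280.6 × 1.43 = 401.3 N·m clockwise.
Net load moment about support A = 2086 N·m clockwise.
Reaction R at support B is upward at 4.4 m, arm 4.4 m → moment R × 4.4 counterclockwise.
Setting net torque to zero: R × 4.4 = 2086 → R = 474 N.

R_B ≈ 474 N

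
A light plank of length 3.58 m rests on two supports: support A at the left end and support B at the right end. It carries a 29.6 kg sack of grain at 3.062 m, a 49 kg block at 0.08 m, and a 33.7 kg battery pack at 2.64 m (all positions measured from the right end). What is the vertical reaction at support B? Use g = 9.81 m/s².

R_B ≈ 599 N

Choose support A as the axis so its reaction then has zero moment arm.
Sack of grain: 29.6 × 9.81 = 290.4 N down at 3.062 m → arm 0.518 m, τ = 290.4 × 0.518 = 150.4 N·m clockwise.
Block: 49 × 9.81 = 480.7 N down at 0.08 m → arm 3.5 m, τ = 480.7 × 3.5 = 1682 N·m clockwise.
Battery pack: 33.7 × 9.81 = 330.6 N down at 2.64 m → arm 0.94 m, τ = 330.6 × 0.94 = 310.8 N·m clockwise.
Net load moment about support A = 2143 N·m clockwise.
Reaction R at support B is upward at 0 m, arm 3.58 m → moment R × 3.58 counterclockwise.
Στ = 0 ⇒ R × 3.58 = 2143 ⇒ R = 599 N.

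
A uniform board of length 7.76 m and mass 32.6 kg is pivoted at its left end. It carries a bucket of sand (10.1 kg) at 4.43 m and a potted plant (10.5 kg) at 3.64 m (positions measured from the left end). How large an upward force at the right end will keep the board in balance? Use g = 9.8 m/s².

Taking torques about the left end:
Beam weight: 32.6 × 9.8 = 319.5 N down at 3.88 m → arm 3.88 m, τ = 319.5 × 3.88 = 1240 N·m clockwise.
Bucket of sand: 10.1 × 9.8 = 98.98 N down at 4.43 m → arm 4.43 m, τ = 98.98 × 4.43 = 438.5 N·m clockwise.
Potted plant: 10.5 × 9.8 = 102.9 N down at 3.64 m → arm 3.64 m, τ = 102.9 × 3.64 = 374.6 N·m clockwise.
Net moment of the loads = 2053 N·m clockwise.
The upward force F acts at the right end, arm 7.76 m, giving F × 7.76 counterclockwise.
Balancing moments: F × 7.76 = 2053, giving F = 2053 / 7.76 = 265 N.

F ≈ 265 N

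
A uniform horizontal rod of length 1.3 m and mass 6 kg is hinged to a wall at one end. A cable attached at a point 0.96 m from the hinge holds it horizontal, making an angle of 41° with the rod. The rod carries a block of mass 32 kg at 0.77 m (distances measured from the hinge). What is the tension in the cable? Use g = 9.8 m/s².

Taking torques about the hinge:
Beam weight: 6 × 9.8 = 58.8 N down at 0.65 m → arm 0.65 m, τ = 58.8 × 0.65 = 38.22 N·m clockwise.
Block: 32 × 9.8 = 313.6 N down at 0.77 m → arm 0.77 m, τ = 313.6 × 0.77 = 241.5 N·m clockwise.
Total clockwise load moment = 279.7 N·m.
The cable tension T acts at 0.96 m; only its component perpendicular to the rod, T sinθ, produces torque. sin 41° = 0.6561.
For rotational equilibrium, T × 0.96 × 0.6561 = 279.7, so T = 279.7 / 0.6299 = 444 N.

T ≈ 444 N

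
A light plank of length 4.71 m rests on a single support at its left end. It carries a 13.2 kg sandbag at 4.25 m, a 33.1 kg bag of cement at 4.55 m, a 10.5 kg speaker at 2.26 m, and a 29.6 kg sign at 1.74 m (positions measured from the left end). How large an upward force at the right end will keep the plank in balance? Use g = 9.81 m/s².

F ≈ 587 N

Take moments about the left end.
Sandbag: 13.2 × 9.81 = 129.5 N down at 4.25 m → arm 4.25 m, τ = 129.5 × 4.25 = 550.4 N·m clockwise.
Bag of cement: 33.1 × 9.81 = 324.7 N down at 4.55 m → arm 4.55 m, τ = 324.7 × 4.55 = 1477 N·m clockwise.
Speaker: 10.5 × 9.81 = 103 N down at 2.26 m → arm 2.26 m, τ = 103 × 2.26 = 232.8 N·m clockwise.
Sign: 29.6 × 9.81 = 290.4 N down at 1.74 m → arm 1.74 m, τ = 290.4 × 1.74 = 505.3 N·m clockwise.
Net moment of the loads = 2766 N·m clockwise.
The upward force F acts at the right end, arm 4.71 m, giving F × 4.71 counterclockwise.
Setting net torque to zero: F × 4.71 = 2766 → F = 2766 / 4.71 = 587 N.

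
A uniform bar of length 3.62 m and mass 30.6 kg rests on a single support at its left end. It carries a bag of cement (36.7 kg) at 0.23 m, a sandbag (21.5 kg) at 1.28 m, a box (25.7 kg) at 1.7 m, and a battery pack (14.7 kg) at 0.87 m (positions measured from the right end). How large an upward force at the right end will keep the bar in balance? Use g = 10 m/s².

F ≈ 884 N

Take moments about the left end.
Beam weight: 30.6 × 10 = 306 N down at 1.81 m → arm 1.81 m, τ = 306 × 1.81 = 553.9 N·m clockwise.
Bag of cement: 36.7 × 10 = 367 N down at 0.23 m → arm 3.39 m, τ = 367 × 3.39 = 1244 N·m clockwise.
Sandbag: 21.5 × 10 = 215 N down at 1.28 m → arm 2.34 m, τ = 215 × 2.34 = 503.1 N·m clockwise.
Box: 25.7 × 10 = 257 N down at 1.7 m → arm 1.92 m, τ = 257 × 1.92 = 493.4 N·m clockwise.
Battery pack: 14.7 × 10 = 147 N down at 0.87 m → arm 2.75 m, τ = 147 × 2.75 = 404.2 N·m clockwise.
Net moment of the loads = 3199 N·m clockwise.
The upward force F acts at the right end, arm 3.62 m, giving F × 3.62 counterclockwise.
Στ = 0 ⇒ F × 3.62 = 3199 ⇒ F = 3199 / 3.62 = 884 N.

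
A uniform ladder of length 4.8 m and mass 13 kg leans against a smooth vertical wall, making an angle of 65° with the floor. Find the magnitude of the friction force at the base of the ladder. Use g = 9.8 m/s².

f ≈ 29.7 N

Choose the foot of the ladder as the axis so the floor normal and friction both act there and drop out.
Ladder weight 13×9.8 = 127.4 N acts at 2.4 m along the ladder; its horizontal arm is 2.4·cos65° = 1.014 m → τ = 129.2 N·m clockwise.
Wall normal N acts horizontally at the top; its moment arm is the height L sinθ = 4.8·sin65° = 4.35 m, counterclockwise.
Setting net torque to zero: N × 4.35 = 129.2 → N = 29.7 N.
ΣFx = 0: friction at the foot balances the wall's push, so f = N_wall = 29.7 N.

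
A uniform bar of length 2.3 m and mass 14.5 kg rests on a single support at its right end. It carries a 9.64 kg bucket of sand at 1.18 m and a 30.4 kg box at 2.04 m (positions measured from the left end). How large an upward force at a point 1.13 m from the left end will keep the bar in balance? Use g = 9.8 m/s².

Take moments about the right end.
Beam weight: 14.5 × 9.8 = 142.1 N down at 1.15 m → arm 1.15 m, τ = 142.1 × 1.15 = 163.4 N·m counterclockwise.
Bucket of sand: 9.64 × 9.8 = 94.47 N down at 1.18 m → arm 1.12 m, τ = 94.47 × 1.12 = 105.8 N·m counterclockwise.
Box: 30.4 × 9.8 = 297.9 N down at 2.04 m → arm 0.26 m, τ = 297.9 × 0.26 = 77.45 N·m counterclockwise.
Net moment of the loads = 346.6 N·m counterclockwise.
The upward force F acts at a point 1.13 m from the left end, arm 1.17 m, giving F × 1.17 clockwise.
Setting net torque to zero: F × 1.17 = 346.6 → F = 346.6 / 1.17 = 296 N.

F ≈ 296 N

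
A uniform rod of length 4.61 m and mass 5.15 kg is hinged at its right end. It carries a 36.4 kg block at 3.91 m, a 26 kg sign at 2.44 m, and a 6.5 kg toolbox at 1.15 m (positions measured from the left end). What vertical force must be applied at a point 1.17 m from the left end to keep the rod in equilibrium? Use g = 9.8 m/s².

F ≈ 331 N

Take moments about the right end.
Beam weight: 5.15 × 9.8 = 50.47 N down at 2.305 m → arm 2.305 m, τ = 50.47 × 2.305 = 116.3 N·m counterclockwise.
Block: 36.4 × 9.8 = 356.7 N down at 3.91 m → arm 0.7 m, τ = 356.7 × 0.7 = 249.7 N·m counterclockwise.
Sign: 26 × 9.8 = 254.8 N down at 2.44 m → arm 2.17 m, τ = 254.8 × 2.17 = 552.9 N·m counterclockwise.
Toolbox: 6.5 × 9.8 = 63.7 N down at 1.15 m → arm 3.46 m, τ = 63.7 × 3.46 = 220.4 N·m counterclockwise.
Net moment of the loads = 1139 N·m counterclockwise.
The upward force F acts at a point 1.17 m from the left end, arm 3.44 m, giving F × 3.44 clockwise.
Στ = 0 ⇒ F × 3.44 = 1139 ⇒ F = 1139 / 3.44 = 331 N.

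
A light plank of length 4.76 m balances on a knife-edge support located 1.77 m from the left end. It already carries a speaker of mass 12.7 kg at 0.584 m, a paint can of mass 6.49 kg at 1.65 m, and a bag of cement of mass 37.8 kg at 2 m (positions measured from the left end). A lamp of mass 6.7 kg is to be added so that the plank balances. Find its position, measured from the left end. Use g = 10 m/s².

x ≈ 2.84 m from the left end

Choose the knife-edge support (at 1.77 m from the left end) as the axis so the support reaction has zero arm there.
Speaker: 12.7 × 10 = 127 N down at 0.584 m → arm 1.186 m, τ = 127 × 1.186 = 150.6 N·m counterclockwise.
Paint can: 6.49 × 10 = 64.9 N down at 1.65 m → arm 0.12 m, τ = 64.9 × 0.12 = 7.788 N·m counterclockwise.
Bag of cement: 37.8 × 10 = 378 N down at 2 m → arm 0.23 m, τ = 378 × 0.23 = 86.94 N·m clockwise.
Net moment of existing loads = 71.45 N·m counterclockwise.
The lamp weighs 6.7 × 10 = 67 N and must supply an equal clockwise moment, so its lever arm about the knife-edge support is 71.45 / 67 = 1.07 m.
That puts it at 1.77 + 1.07 = 2.84 m from the left end.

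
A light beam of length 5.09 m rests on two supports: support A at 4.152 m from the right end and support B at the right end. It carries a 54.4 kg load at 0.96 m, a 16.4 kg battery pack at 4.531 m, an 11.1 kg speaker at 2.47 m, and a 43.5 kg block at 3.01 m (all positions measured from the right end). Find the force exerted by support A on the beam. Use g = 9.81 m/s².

R_A ≈ 673 N

Taking torques about support B:
Load: 54.4 × 9.81 = 533.7 N down at 0.96 m → arm 0.96 m, τ = 533.7 × 0.96 = 512.4 N·m counterclockwise.
Battery pack: 16.4 × 9.81 = 160.9 N down at 4.531 m → arm 4.531 m, τ = 160.9 × 4.531 = 729 N·m counterclockwise.
Speaker: 11.1 × 9.81 = 108.9 N down at 2.47 m → arm 2.47 m, τ = 108.9 × 2.47 = 269 N·m counterclockwise.
Block: 43.5 × 9.81 = 426.7 N down at 3.01 m → arm 3.01 m, τ = 426.7 × 3.01 = 1284 N·m counterclockwise.
Net load moment about support B = 2794 N·m counterclockwise.
Reaction R at support A is upward at 4.152 m, arm 4.152 m → moment R × 4.152 clockwise.
Setting net torque to zero: R × 4.152 = 2794 → R = 673 N.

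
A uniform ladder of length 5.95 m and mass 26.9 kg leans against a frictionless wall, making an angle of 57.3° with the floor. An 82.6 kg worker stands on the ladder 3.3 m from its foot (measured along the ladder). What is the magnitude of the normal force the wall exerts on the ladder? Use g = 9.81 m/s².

Sum moments about the foot of the ladder (the floor normal and friction both act there and drop out).
Ladder weight 26.9×9.81 = 263.9 N acts at 2.975 m along the ladder; its horizontal arm is 2.975·cos57.3° = 1.607 m → τ = 424.1 N·m clockwise.
Worker: 82.6×9.81 = 810.3 N at 3.3 m → arm 1.783 m → τ = 1445 N·m clockwise.
Wall normal N acts horizontally at the top; its moment arm is the height L sinθ = 5.95·sin57.3° = 5.007 m, counterclockwise.
Setting net torque to zero: N × 5.007 = 1869 → N = 373 N.

N_wall ≈ 373 N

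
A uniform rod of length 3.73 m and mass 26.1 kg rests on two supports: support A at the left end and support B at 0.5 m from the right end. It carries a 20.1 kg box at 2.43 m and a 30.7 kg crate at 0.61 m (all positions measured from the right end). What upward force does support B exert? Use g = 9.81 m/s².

Choose support A as the axis so its reaction then has zero moment arm.
Beam weight: 26.1 × 9.81 = 256 N down at 1.865 m → arm 1.865 m, τ = 256 × 1.865 = 477.4 N·m clockwise.
Box: 20.1 × 9.81 = 197.2 N down at 2.43 m → arm 1.3 m, τ = 197.2 × 1.3 = 256.4 N·m clockwise.
Crate: 30.7 × 9.81 = 301.2 N down at 0.61 m → arm 3.12 m, τ = 301.2 × 3.12 = 939.7 N·m clockwise.
Net load moment about support A = 1674 N·m clockwise.
Reaction R at support B is upward at 0.5 m, arm 3.23 m → moment R × 3.23 counterclockwise.
Balancing moments: R × 3.23 = 1674, giving R = 518 N.

R_B ≈ 518 N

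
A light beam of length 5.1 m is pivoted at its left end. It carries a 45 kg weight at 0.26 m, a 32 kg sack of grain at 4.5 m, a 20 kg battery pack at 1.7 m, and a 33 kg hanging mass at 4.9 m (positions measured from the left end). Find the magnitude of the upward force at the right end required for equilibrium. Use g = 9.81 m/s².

About the left end:
Weight: 45 × 9.81 = 441.5 N down at 0.26 m → arm 0.26 m, τ = 441.5 × 0.26 = 114.8 N·m clockwise.
Sack of grain: 32 × 9.81 = 313.9 N down at 4.5 m → arm 4.5 m, τ = 313.9 × 4.5 = 1413 N·m clockwise.
Battery pack: 20 × 9.81 = 196.2 N down at 1.7 m → arm 1.7 m, τ = 196.2 × 1.7 = 333.5 N·m clockwise.
Hanging mass: 33 × 9.81 = 323.7 N down at 4.9 m → arm 4.9 m, τ = 323.7 × 4.9 = 1586 N·m clockwise.
Net moment of the loads = 3447 N·m clockwise.
The upward force F acts at the right end, arm 5.1 m, giving F × 5.1 counterclockwise.
Balancing moments: F × 5.1 = 3447, giving F = 3447 / 5.1 = 676 N.

F ≈ 676 N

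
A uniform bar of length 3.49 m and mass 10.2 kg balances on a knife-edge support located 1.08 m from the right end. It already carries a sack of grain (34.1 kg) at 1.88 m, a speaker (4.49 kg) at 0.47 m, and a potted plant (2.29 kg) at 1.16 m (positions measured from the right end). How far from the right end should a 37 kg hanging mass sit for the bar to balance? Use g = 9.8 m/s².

x ≈ 0.228 m from the right end

Choose the knife-edge support (at 1.08 m from the right end) as the axis so the support reaction has zero arm there.
Beam weight: 10.2 × 9.8 = 99.96 N down at 1.745 m → arm 0.665 m, τ = 99.96 × 0.665 = 66.47 N·m counterclockwise.
Sack of grain: 34.1 × 9.8 = 334.2 N down at 1.88 m → arm 0.8 m, τ = 334.2 × 0.8 = 267.4 N·m counterclockwise.
Speaker: 4.49 × 9.8 = 44 N down at 0.47 m → arm 0.61 m, τ = 44 × 0.61 = 26.84 N·m clockwise.
Potted plant: 2.29 × 9.8 = 22.44 N down at 1.16 m → arm 0.08 m, τ = 22.44 × 0.08 = 1.795 N·m counterclockwise.
Net moment of existing loads = 308.8 N·m counterclockwise.
The hanging mass weighs 37 × 9.8 = 362.6 N and must supply an equal clockwise moment, so its lever arm about the knife-edge support is 308.8 / 362.6 = 0.852 m.
That puts it at 1.08 − 0.852 = 0.228 m from the right end.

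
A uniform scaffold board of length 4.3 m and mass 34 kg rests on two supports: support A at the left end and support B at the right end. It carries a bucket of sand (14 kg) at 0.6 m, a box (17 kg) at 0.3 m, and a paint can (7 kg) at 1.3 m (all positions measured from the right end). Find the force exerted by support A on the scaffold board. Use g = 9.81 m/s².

Taking torques about support B:
Beam weight: 34 × 9.81 = 333.5 N down at 2.15 m → arm 2.15 m, τ = 333.5 × 2.15 = 717 N·m counterclockwise.
Bucket of sand: 14 × 9.81 = 137.3 N down at 0.6 m → arm 0.6 m, τ = 137.3 × 0.6 = 82.38 N·m counterclockwise.
Box: 17 × 9.81 = 166.8 N down at 0.3 m → arm 0.3 m, τ = 166.8 × 0.3 = 50.04 N·m counterclockwise.
Paint can: 7 × 9.81 = 68.67 N down at 1.3 m → arm 1.3 m, τ = 68.67 × 1.3 = 89.27 N·m counterclockwise.
Net load moment about support B = 938.7 N·m counterclockwise.
Reaction R at support A is upward at 4.3 m, arm 4.3 m → moment R × 4.3 clockwise.
Setting net torque to zero: R × 4.3 = 938.7 → R = 218 N.

R_A ≈ 218 N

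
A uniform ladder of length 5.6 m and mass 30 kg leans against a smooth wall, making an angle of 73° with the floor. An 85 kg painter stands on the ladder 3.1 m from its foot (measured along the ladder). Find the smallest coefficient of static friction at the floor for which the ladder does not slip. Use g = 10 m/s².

μ_min ≈ 0.165

Take moments about the foot of the ladder.
Ladder weight 30×10 = 300 N acts at 2.8 m along the ladder; its horizontal arm is 2.8·cos73° = 0.8186 m → τ = 245.6 N·m clockwise.
Painter: 85×10 = 850 N at 3.1 m → arm 0.9064 m → τ = 770.4 N·m clockwise.
Wall normal N acts horizontally at the top; its moment arm is the height L sinθ = 5.6·sin73° = 5.355 m, counterclockwise.
For rotational equilibrium, N × 5.355 = 1016, so N = 189.7 N.
ΣFx = 0 ⇒ f = N_wall = 189.7 N. ΣFy = 0 ⇒ N_floor = 1150 N.
μ_min = f / N_floor = 189.7 / 1150 = 0.165.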